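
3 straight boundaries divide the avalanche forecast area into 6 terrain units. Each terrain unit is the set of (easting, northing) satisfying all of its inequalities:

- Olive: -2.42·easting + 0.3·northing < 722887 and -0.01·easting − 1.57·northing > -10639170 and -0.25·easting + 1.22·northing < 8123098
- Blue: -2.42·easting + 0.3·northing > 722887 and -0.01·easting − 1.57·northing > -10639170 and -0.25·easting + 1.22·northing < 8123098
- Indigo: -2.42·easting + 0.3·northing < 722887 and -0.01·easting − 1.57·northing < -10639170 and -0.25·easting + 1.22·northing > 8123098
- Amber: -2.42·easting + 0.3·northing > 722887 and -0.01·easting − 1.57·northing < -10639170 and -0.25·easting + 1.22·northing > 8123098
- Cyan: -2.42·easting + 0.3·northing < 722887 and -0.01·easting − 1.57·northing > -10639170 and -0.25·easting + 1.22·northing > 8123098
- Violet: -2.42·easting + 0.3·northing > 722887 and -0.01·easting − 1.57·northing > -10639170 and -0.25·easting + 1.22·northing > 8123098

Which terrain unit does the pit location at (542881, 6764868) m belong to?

Olive

-2.42·542881 + 0.3·6764868 = 715688.380, which is < 722887
-0.01·542881 − 1.57·6764868 = -10626271.570, which is > -10639170
-0.25·542881 + 1.22·6764868 = 8117418.710, which is < 8123098
This sign pattern matches Olive.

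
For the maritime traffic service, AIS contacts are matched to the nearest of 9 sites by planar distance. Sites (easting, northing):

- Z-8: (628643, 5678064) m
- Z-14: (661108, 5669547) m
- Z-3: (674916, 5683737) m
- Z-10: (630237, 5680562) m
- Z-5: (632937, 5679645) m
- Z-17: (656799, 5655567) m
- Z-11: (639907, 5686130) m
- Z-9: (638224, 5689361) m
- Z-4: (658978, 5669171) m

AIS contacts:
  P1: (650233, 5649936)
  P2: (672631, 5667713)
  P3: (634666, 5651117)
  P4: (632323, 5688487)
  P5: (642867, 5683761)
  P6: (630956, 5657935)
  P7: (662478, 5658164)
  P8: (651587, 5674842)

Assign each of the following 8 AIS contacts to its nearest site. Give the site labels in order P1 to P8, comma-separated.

P1 → Z-17 (d²=74820517.00)
P2 → Z-14 (d²=136143085.00)
P3 → Z-17 (d²=509672189.00)
P4 → Z-9 (d²=35585677.00)
P5 → Z-11 (d²=14373761.00)
P6 → Z-8 (d²=410526610.00)
P7 → Z-17 (d²=38995450.00)
P8 → Z-4 (d²=86787122.00)

Z-17, Z-14, Z-17, Z-9, Z-11, Z-8, Z-17, Z-4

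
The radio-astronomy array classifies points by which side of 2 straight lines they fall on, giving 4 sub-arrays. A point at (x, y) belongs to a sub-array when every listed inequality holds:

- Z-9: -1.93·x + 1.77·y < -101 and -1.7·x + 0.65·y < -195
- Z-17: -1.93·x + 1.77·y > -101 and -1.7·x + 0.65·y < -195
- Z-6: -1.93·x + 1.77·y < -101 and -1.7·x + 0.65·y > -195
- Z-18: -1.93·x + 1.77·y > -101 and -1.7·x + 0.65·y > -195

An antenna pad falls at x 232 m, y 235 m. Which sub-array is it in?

Z-17

-1.93·232 + 1.77·235 = -31.810, which is > -101
-1.7·232 + 0.65·235 = -241.650, which is < -195
This sign pattern matches Z-17.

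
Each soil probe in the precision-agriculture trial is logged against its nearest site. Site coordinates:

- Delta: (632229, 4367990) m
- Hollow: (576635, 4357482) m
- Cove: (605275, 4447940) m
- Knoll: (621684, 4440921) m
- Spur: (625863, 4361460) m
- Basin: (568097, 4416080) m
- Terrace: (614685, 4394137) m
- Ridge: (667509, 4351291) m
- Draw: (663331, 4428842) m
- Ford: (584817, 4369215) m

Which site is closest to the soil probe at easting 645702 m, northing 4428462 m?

Draw

Squared distances to each site:
Delta: 3838384513.000; Hollow: 9808410889.000; Cove: 2013734813.000; Knoll: 732091005.000; Spur: 4882853925.000; Basin: 6175849949.000; Terrace: 2140259914.000; Ridge: 6430908490.000; Draw: 310926041.000; Ford: 7217190234.000.
Minimum at Draw.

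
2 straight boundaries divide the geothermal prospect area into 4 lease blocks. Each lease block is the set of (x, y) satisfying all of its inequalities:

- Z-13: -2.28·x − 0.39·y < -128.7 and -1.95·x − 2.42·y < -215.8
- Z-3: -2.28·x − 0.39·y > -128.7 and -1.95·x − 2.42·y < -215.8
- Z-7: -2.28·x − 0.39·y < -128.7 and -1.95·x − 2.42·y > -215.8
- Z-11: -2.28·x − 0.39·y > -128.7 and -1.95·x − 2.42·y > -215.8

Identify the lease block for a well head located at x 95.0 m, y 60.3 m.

Z-13

-2.28·95.0 − 0.39·60.3 = -240.117, which is < -128.7
-1.95·95.0 − 2.42·60.3 = -331.176, which is < -215.8
This sign pattern matches Z-13.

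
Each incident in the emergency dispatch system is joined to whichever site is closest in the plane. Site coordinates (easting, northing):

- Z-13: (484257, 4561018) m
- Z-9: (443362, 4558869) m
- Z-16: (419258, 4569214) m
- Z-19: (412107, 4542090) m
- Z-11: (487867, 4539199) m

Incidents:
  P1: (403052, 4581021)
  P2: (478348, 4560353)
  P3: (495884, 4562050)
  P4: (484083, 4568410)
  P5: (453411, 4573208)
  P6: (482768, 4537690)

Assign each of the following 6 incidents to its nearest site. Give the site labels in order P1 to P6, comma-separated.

P1 → Z-16 (d²=402039685.00)
P2 → Z-13 (d²=35358506.00)
P3 → Z-13 (d²=136252153.00)
P4 → Z-13 (d²=54671940.00)
P5 → Z-9 (d²=306589322.00)
P6 → Z-11 (d²=28276882.00)

Z-16, Z-13, Z-13, Z-13, Z-9, Z-11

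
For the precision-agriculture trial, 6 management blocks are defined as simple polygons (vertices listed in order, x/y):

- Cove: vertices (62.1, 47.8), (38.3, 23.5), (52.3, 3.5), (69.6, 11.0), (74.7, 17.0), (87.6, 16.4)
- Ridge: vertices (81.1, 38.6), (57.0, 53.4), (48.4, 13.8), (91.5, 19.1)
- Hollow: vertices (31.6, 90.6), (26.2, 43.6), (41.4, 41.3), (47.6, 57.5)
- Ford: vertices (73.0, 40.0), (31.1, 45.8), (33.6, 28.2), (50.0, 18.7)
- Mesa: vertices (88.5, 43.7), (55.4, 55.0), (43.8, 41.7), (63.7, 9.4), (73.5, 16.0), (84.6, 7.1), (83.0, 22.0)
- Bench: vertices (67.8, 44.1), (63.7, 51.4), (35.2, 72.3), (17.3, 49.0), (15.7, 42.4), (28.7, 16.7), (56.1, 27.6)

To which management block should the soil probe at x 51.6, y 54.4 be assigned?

Cast a ray rightward from (51.6, 54.4). For each polygon, the edges (by vertex number in listed order) whose endpoints lie on opposite sides of y = 54.4, where each meets that height, and whether that is right or left of the point:
Cove: no edge straddles that height → 0 crossings.
Ridge: no edge straddles that height → 0 crossings.
Hollow: 1–2 at x≈27.44 (left), 3–4 at x≈46.41 (left) → 0 crossings.
Ford: no edge straddles that height → 0 crossings.
Mesa: 1–2 at x≈57.16 (right), 2–3 at x≈54.88 (right) → 2 crossings.
Bench: 2–3 at x≈59.61 (right), 3–4 at x≈21.45 (left) → 1 crossing.
Only Bench has an odd count, so the point is inside Bench.

Bench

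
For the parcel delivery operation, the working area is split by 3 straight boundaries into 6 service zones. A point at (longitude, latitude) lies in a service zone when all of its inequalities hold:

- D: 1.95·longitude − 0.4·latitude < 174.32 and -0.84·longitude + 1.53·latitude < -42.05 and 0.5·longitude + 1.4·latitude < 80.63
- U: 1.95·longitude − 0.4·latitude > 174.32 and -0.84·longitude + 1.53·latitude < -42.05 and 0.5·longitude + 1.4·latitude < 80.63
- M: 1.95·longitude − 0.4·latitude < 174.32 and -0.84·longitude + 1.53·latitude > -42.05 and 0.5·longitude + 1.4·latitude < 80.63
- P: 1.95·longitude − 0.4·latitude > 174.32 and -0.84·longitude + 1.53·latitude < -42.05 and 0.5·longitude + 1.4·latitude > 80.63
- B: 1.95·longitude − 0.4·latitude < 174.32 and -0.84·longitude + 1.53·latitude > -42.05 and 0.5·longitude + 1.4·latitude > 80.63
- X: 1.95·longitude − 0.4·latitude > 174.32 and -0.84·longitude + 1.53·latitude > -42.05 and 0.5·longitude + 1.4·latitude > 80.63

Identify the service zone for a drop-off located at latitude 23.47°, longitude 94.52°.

U

1.95·94.52 − 0.4·23.47 = 174.926, which is > 174.32
-0.84·94.52 + 1.53·23.47 = -43.488, which is < -42.05
0.5·94.52 + 1.4·23.47 = 80.118, which is < 80.63
This sign pattern matches U.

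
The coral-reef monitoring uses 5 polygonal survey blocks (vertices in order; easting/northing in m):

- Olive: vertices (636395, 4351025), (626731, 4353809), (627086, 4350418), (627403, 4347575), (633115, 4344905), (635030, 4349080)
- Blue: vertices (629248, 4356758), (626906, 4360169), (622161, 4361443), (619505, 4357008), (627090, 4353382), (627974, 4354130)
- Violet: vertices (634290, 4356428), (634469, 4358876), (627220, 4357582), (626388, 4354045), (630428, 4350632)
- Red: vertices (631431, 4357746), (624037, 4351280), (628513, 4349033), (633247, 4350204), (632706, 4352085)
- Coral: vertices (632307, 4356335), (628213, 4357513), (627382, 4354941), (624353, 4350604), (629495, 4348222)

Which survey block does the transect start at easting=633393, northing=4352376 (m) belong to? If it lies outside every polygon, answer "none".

none

Cast a ray rightward from (633393, 4352376). For each polygon, the edges (by vertex number in listed order) whose endpoints lie on opposite sides of northing = 4352376, where each meets that height, and whether that is right or left of the point:
Olive: 1–2 at easting≈631705.3 (left), 2–3 at easting≈626881.0 (left) → 0 crossings.
Blue: no edge straddles that height → 0 crossings.
Violet: 4–5 at easting≈628363.6 (left), 5–1 at easting≈631590.1 (left) → 0 crossings.
Red: 1–2 at easting≈625290.3 (left), 5–1 at easting≈632640.5 (left) → 0 crossings.
Coral: 3–4 at easting≈625590.6 (left), 5–1 at easting≈630934.8 (left) → 0 crossings.
All counts are even, so the point lies outside every listed polygon.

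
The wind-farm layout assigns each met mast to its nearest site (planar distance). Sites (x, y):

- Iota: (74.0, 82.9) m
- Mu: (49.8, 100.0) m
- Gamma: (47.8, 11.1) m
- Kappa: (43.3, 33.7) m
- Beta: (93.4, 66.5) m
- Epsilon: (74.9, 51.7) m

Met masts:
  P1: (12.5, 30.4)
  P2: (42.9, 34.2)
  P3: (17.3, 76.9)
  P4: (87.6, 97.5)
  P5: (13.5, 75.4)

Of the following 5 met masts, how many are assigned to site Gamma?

P1 → Kappa
P2 → Kappa
P3 → Mu
P4 → Iota
P5 → Mu
0 of the 5 go to Gamma.

0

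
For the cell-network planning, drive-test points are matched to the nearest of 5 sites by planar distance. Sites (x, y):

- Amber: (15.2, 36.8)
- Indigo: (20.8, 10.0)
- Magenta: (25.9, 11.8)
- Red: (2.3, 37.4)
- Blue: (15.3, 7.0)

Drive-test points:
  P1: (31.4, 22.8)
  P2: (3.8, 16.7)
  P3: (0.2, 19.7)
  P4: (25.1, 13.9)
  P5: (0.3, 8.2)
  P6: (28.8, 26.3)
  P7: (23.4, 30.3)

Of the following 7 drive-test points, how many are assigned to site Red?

P1 → Magenta
P2 → Blue
P3 → Red
P4 → Magenta
P5 → Blue
P6 → Magenta
P7 → Amber
1 of the 7 goes to Red.

1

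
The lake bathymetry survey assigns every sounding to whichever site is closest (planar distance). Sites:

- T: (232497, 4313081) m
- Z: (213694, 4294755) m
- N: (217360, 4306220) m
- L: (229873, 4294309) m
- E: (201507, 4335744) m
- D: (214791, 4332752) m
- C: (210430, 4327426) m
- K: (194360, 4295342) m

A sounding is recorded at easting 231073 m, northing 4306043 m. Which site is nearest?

T

Squared distances to each site:
T: 51561220.000; Z: 429448585.000; N: 188077698.000; L: 139126756.000; E: 1756297757.000; D: 978474205.000; C: 883366138.000; K: 1462355770.000.
Minimum at T.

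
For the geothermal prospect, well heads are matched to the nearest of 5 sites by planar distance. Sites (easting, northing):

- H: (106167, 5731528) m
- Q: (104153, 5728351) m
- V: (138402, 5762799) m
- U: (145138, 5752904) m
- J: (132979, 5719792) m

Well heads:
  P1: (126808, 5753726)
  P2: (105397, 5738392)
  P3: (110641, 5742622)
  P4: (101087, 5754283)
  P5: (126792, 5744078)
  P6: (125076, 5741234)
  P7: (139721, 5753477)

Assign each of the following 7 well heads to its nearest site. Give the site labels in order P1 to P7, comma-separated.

V, H, H, H, U, H, U

P1 → V (d²=216740165.00)
P2 → H (d²=47707396.00)
P3 → H (d²=143093512.00)
P4 → H (d²=543596425.00)
P5 → U (d²=414473992.00)
P6 → H (d²=451756717.00)
P7 → U (d²=29672218.00)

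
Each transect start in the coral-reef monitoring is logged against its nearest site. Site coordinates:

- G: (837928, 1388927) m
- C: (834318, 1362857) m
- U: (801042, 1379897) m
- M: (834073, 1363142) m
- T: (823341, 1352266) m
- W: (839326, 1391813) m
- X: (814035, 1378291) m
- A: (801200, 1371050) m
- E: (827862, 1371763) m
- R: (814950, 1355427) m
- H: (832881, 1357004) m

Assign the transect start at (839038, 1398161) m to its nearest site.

W

Squared distances to each site:
G: 86498856.000; C: 1268650816.000; U: 1777269712.000; M: 1250981586.000; T: 2352746834.000; W: 40380048.000; X: 1019966909.000; A: 2166720565.000; E: 821757380.000; R: 2406426500.000; H: 1731807298.000.
Minimum at W.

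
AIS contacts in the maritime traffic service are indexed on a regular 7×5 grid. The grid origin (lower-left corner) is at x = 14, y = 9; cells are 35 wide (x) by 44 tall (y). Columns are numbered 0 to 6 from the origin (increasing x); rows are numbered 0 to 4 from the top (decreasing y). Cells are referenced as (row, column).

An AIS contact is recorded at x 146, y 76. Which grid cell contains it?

Column index: ⌊(146 − 14) / 35⌋ = ⌊3.771⌋ = 3
Row offset from origin: ⌊(76 − 9) / 44⌋ = ⌊1.523⌋ = 1 → row 3 (counted from top)

(3, 3)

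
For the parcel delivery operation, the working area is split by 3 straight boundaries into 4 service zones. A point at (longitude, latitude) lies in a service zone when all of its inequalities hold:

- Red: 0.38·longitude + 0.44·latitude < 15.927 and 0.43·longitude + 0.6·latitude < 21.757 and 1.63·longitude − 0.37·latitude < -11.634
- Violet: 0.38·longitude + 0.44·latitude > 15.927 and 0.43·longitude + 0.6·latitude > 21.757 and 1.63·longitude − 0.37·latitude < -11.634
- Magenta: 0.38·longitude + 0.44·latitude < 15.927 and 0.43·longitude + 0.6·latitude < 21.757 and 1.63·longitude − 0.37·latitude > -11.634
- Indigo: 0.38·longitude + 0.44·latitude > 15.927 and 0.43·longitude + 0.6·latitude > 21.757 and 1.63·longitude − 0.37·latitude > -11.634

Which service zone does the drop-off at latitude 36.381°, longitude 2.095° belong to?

Indigo

0.38·2.095 + 0.44·36.381 = 16.804, which is > 15.927
0.43·2.095 + 0.6·36.381 = 22.729, which is > 21.757
1.63·2.095 − 0.37·36.381 = -10.046, which is > -11.634
This sign pattern matches Indigo.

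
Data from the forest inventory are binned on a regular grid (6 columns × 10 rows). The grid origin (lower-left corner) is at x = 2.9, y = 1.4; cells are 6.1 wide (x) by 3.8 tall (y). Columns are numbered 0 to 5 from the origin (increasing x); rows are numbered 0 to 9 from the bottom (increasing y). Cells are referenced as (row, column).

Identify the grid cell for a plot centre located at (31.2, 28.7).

Column index: ⌊(31.2 − 2.9) / 6.1⌋ = ⌊4.639⌋ = 4
Row offset from origin: ⌊(28.7 − 1.4) / 3.8⌋ = ⌊7.184⌋ = 7 → row 7

(7, 4)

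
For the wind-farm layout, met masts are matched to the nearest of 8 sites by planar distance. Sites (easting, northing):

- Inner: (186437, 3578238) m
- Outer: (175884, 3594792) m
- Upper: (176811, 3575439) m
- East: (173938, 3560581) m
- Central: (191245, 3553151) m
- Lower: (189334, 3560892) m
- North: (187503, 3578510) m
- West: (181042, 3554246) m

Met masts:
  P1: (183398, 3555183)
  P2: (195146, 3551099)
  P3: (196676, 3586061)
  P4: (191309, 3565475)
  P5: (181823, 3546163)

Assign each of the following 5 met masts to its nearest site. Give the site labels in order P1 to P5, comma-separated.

P1 → West (d²=6428705.00)
P2 → Central (d²=19428505.00)
P3 → North (d²=141161530.00)
P4 → Lower (d²=24904514.00)
P5 → West (d²=65944850.00)

West, Central, North, Lower, West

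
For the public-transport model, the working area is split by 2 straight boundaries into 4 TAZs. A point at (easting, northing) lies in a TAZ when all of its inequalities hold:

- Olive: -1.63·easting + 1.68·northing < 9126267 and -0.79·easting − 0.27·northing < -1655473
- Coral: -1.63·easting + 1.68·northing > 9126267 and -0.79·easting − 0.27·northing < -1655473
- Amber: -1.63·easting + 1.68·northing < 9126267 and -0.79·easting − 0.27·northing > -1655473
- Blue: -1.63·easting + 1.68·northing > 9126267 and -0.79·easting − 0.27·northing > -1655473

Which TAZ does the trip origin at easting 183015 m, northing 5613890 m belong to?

Coral

-1.63·183015 + 1.68·5613890 = 9133020.750, which is > 9126267
-0.79·183015 − 0.27·5613890 = -1660332.150, which is < -1655473
This sign pattern matches Coral.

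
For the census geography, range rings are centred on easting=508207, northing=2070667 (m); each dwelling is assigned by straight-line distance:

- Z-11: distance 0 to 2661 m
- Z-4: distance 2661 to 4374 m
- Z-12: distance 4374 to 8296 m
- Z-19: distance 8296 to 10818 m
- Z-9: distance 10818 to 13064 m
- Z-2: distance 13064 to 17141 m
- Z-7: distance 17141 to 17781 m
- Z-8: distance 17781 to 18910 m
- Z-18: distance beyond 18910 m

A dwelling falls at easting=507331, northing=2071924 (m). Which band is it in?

Z-11

Distance = √((507331−508207)² + (2071924−2070667)²) = √(767376.000 + 1580049.000) = 1532.131 m.
0 ≤ 1532.131 < 2661 → Z-11.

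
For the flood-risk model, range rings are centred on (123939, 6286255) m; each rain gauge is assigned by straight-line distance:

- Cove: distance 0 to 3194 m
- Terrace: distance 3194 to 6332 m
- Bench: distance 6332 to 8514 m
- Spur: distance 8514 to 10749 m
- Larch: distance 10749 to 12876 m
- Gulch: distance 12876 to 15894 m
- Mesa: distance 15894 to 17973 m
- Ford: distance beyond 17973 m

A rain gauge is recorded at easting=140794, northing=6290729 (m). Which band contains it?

Distance = √((140794−123939)² + (6290729−6286255)²) = √(284091025.000 + 20016676.000) = 17438.684 m.
15894 ≤ 17438.684 < 17973 → Mesa.

Mesa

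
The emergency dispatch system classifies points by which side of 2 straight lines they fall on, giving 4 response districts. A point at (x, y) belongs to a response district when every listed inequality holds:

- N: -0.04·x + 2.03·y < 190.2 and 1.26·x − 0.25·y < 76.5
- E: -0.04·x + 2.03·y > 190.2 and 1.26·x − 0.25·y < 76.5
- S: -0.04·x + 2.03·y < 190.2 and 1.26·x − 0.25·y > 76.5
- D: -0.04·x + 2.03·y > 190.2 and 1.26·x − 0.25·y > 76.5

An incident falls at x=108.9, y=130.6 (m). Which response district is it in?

-0.04·108.9 + 2.03·130.6 = 260.762, which is > 190.2
1.26·108.9 − 0.25·130.6 = 104.564, which is > 76.5
This sign pattern matches D.

D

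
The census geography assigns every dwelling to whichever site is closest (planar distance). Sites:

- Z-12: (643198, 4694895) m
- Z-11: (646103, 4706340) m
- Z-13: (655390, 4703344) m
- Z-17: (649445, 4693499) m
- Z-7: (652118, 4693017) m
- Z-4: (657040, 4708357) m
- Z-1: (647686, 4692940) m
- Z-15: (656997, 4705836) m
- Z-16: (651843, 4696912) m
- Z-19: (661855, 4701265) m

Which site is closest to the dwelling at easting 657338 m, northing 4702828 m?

Z-13

Squared distances to each site:
Z-12: 262872089.000; Z-11: 138559369.000; Z-13: 4060960.000; Z-17: 149329690.000; Z-7: 123504121.000; Z-4: 30658645.000; Z-1: 190933648.000; Z-15: 9164345.000; Z-16: 65194081.000; Z-19: 22846258.000.
Minimum at Z-13.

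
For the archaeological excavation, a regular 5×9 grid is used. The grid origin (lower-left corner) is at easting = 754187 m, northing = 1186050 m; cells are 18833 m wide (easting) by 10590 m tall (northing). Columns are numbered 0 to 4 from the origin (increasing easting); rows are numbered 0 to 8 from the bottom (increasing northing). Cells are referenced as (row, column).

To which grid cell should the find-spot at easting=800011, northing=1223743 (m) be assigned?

Column index: ⌊(800011 − 754187) / 18833⌋ = ⌊2.433⌋ = 2
Row offset from origin: ⌊(1223743 − 1186050) / 10590⌋ = ⌊3.559⌋ = 3 → row 3

(3, 2)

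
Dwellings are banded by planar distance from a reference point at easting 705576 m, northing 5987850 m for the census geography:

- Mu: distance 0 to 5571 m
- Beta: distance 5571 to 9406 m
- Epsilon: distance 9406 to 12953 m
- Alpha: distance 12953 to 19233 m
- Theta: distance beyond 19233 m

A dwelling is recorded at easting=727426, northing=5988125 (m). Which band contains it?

Theta

Distance = √((727426−705576)² + (5988125−5987850)²) = √(477422500.000 + 75625.000) = 21851.730 m.
19233 ≤ 21851.730 < ∞ → Theta.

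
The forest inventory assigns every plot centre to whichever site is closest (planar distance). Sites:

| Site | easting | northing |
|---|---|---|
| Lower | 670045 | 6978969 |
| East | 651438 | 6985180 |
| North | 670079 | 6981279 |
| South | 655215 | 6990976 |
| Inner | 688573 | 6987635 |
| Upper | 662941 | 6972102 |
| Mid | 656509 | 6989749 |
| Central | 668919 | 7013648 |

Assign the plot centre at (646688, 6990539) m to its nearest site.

Squared distances to each site:
Lower: 679414349.000; East: 51281381.000; North: 632886481.000; South: 72900698.000; Inner: 1762786441.000; Upper: 604082978.000; Mid: 97076141.000; Central: 1028243242.000.
Minimum at East.

East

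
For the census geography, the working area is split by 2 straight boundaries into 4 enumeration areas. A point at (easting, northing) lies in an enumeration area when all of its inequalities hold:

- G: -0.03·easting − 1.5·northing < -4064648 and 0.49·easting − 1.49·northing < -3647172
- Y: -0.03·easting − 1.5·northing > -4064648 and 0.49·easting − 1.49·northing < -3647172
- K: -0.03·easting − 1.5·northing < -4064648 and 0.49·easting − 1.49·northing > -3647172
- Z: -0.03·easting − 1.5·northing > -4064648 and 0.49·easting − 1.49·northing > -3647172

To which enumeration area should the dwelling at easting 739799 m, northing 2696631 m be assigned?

-0.03·739799 − 1.5·2696631 = -4067140.470, which is < -4064648
0.49·739799 − 1.49·2696631 = -3655478.680, which is < -3647172
This sign pattern matches G.

G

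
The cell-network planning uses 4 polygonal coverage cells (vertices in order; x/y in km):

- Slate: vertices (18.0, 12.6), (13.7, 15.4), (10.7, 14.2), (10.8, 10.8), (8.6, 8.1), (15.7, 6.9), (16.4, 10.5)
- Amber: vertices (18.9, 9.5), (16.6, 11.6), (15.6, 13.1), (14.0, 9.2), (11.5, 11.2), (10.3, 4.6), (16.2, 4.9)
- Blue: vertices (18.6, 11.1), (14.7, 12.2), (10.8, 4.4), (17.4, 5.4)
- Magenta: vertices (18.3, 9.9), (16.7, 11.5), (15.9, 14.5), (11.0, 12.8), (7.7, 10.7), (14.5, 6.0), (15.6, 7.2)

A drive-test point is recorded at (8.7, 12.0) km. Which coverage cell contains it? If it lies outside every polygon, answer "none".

Cast a ray rightward from (8.7, 12.0). For each polygon, the edges (by vertex number in listed order) whose endpoints lie on opposite sides of y = 12.0, where each meets that height, and whether that is right or left of the point:
Slate: 3–4 at x≈10.76 (right), 7–1 at x≈17.54 (right) → 2 crossings.
Amber: 2–3 at x≈16.33 (right), 3–4 at x≈15.15 (right) → 2 crossings.
Blue: 1–2 at x≈15.41 (right), 2–3 at x≈14.60 (right) → 2 crossings.
Magenta: 2–3 at x≈16.57 (right), 4–5 at x≈9.74 (right) → 2 crossings.
All counts are even, so the point lies outside every listed polygon.

none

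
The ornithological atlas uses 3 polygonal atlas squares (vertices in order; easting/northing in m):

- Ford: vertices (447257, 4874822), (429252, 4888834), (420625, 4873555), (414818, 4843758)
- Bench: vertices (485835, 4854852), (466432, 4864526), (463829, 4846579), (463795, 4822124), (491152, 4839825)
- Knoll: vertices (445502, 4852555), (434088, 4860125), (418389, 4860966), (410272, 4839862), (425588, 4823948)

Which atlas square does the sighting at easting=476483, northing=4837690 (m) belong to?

Cast a ray rightward from (476483, 4837690). For each polygon, the edges (by vertex number in listed order) whose endpoints lie on opposite sides of northing = 4837690, where each meets that height, and whether that is right or left of the point:
Ford: no edge straddles that height → 0 crossings.
Bench: 3–4 at easting≈463816.6 (left), 4–5 at easting≈487852.3 (right) → 1 crossing.
Knoll: 4–5 at easting≈412362.4 (left), 5–1 at easting≈435154.1 (left) → 0 crossings.
Only Bench has an odd count, so the point is inside Bench.

Bench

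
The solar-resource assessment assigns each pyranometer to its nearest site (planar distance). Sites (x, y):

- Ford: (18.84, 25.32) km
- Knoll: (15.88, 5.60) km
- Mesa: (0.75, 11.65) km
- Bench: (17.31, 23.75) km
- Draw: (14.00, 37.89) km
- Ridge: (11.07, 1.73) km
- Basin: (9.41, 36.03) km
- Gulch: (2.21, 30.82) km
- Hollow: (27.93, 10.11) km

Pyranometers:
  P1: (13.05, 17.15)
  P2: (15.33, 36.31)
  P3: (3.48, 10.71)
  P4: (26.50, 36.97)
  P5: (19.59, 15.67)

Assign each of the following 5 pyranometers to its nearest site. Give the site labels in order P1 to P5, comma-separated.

P1 → Bench (d²=61.71)
P2 → Draw (d²=4.27)
P3 → Mesa (d²=8.34)
P4 → Draw (d²=157.10)
P5 → Bench (d²=70.48)

Bench, Draw, Mesa, Draw, Bench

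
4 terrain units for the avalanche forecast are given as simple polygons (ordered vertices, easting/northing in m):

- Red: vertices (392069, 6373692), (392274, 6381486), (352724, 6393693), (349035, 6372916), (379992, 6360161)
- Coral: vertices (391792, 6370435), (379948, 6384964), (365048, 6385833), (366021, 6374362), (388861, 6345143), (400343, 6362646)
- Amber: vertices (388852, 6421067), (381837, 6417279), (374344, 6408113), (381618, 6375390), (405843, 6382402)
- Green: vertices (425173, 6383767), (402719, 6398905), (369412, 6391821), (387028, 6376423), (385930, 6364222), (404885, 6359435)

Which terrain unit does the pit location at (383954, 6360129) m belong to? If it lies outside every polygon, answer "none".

Cast a ray rightward from (383954, 6360129). For each polygon, the edges (by vertex number in listed order) whose endpoints lie on opposite sides of northing = 6360129, where each meets that height, and whether that is right or left of the point:
Red: no edge straddles that height → 0 crossings.
Coral: 4–5 at easting≈377146.7 (left), 5–6 at easting≈398691.8 (right) → 1 crossing.
Amber: no edge straddles that height → 0 crossings.
Green: 5–6 at easting≈402137.0 (right), 6–1 at easting≈405463.7 (right) → 2 crossings.
Only Coral has an odd count, so the point is inside Coral.

Coral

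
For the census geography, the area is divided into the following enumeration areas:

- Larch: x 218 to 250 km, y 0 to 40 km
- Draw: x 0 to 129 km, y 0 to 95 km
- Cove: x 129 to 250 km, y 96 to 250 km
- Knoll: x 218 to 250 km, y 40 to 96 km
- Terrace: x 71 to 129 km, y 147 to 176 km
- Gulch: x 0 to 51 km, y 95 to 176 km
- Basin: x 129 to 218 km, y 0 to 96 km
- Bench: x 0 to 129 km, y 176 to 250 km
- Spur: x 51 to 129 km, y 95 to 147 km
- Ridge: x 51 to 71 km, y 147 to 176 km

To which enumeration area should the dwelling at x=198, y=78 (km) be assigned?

The point has x = 198 and y = 78.
Only Basin satisfies 129 ≤ x ≤ 218 and 0 ≤ y ≤ 96.

Basin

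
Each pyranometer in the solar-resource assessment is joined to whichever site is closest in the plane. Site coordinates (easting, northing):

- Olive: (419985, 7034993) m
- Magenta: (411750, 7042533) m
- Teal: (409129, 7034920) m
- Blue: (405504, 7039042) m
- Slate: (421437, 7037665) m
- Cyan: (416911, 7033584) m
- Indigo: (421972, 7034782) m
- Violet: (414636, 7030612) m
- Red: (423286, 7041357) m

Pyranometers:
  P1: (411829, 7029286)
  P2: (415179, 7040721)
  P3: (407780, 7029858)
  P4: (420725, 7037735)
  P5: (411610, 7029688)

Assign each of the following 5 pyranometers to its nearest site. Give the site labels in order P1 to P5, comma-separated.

P1 → Violet (d²=9637525.00)
P2 → Magenta (d²=15041385.00)
P3 → Teal (d²=27443645.00)
P4 → Slate (d²=511844.00)
P5 → Violet (d²=10010452.00)

Violet, Magenta, Teal, Slate, Violet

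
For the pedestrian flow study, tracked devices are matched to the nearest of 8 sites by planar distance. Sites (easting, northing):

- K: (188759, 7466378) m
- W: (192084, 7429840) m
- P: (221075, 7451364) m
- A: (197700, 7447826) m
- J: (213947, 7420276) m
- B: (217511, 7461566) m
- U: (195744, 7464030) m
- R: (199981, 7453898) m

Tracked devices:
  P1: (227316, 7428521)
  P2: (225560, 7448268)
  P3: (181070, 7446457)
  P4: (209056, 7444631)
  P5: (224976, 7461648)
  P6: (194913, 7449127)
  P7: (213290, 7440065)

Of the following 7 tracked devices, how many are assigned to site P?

2

P1 → J
P2 → P
P3 → A
P4 → A
P5 → B
P6 → A
P7 → P
2 of the 7 go to P.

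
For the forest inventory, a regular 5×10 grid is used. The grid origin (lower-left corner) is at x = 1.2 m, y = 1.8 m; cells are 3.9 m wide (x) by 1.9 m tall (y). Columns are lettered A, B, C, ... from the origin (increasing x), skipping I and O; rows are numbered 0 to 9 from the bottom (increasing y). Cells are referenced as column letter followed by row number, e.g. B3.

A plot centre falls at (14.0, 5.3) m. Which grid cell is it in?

D1

Column index: ⌊(14.0 − 1.2) / 3.9⌋ = ⌊3.282⌋ = 3 → column D
Row offset from origin: ⌊(5.3 − 1.8) / 1.9⌋ = ⌊1.842⌋ = 1 → row 1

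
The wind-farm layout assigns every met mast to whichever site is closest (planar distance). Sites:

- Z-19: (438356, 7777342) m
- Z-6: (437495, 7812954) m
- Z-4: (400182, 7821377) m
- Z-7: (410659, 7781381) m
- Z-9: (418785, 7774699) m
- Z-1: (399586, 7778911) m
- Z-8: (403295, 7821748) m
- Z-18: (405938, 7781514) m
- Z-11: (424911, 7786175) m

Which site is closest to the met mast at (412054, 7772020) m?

Z-9

Squared distances to each site:
Z-19: 720118888.000; Z-6: 2322836837.000; Z-4: 2577057833.000; Z-7: 89574346.000; Z-9: 52483402.000; Z-1: 202936905.000; Z-8: 2549594065.000; Z-18: 127541492.000; Z-11: 365666474.000.
Minimum at Z-9.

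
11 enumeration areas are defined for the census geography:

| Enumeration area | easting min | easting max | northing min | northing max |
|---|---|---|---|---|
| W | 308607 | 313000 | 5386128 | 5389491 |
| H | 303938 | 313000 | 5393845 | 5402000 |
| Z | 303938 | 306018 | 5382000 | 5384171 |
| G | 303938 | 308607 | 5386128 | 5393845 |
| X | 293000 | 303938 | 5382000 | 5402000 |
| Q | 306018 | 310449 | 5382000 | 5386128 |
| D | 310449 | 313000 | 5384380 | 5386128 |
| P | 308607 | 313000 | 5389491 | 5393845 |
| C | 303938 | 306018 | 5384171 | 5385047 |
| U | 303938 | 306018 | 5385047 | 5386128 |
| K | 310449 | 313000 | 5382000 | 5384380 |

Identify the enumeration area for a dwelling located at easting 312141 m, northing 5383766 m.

K

The point has easting = 312141 and northing = 5383766.
Only K satisfies 310449 ≤ easting ≤ 313000 and 5382000 ≤ northing ≤ 5384380.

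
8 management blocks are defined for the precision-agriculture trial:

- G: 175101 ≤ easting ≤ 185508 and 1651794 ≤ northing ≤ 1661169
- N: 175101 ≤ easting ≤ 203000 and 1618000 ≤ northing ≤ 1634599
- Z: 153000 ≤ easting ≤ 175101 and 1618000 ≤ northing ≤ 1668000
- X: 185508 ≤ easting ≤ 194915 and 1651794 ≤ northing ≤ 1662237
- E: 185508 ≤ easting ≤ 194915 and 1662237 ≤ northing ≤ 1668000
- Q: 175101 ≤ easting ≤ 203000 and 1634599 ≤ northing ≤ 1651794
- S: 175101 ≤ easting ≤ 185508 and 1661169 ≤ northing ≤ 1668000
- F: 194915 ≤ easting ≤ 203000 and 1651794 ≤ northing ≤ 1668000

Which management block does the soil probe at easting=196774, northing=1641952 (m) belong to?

The point has easting = 196774 and northing = 1641952.
Only Q satisfies 175101 ≤ easting ≤ 203000 and 1634599 ≤ northing ≤ 1651794.

Q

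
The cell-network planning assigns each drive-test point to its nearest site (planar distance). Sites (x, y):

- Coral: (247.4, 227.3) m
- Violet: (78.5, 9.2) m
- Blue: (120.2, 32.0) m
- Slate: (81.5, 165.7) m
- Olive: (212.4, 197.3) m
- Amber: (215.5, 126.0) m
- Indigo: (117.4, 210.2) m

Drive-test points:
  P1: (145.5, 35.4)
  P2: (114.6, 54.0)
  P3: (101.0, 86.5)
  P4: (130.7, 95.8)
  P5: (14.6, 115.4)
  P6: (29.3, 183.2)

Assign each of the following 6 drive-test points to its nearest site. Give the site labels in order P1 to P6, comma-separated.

Blue, Blue, Blue, Blue, Slate, Slate

P1 → Blue (d²=651.65)
P2 → Blue (d²=515.36)
P3 → Blue (d²=3338.89)
P4 → Blue (d²=4180.69)
P5 → Slate (d²=7005.70)
P6 → Slate (d²=3031.09)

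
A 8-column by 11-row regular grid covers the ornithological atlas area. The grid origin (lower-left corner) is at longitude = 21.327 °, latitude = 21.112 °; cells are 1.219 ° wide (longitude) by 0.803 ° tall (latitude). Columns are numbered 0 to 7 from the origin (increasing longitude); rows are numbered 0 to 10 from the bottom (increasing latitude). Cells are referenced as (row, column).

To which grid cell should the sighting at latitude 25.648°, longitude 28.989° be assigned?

Column index: ⌊(28.989 − 21.327) / 1.219⌋ = ⌊6.285⌋ = 6
Row offset from origin: ⌊(25.648 − 21.112) / 0.803⌋ = ⌊5.649⌋ = 5 → row 5

(5, 6)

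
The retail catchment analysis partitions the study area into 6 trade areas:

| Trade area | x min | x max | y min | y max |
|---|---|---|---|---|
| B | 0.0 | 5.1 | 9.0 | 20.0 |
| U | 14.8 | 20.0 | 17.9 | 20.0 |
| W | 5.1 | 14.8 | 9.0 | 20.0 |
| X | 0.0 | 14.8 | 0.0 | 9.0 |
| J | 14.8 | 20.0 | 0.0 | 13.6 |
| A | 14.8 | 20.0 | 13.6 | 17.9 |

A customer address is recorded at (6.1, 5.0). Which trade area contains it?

X

The point has x = 6.1 and y = 5.0.
Only X satisfies 0.0 ≤ x ≤ 14.8 and 0.0 ≤ y ≤ 9.0.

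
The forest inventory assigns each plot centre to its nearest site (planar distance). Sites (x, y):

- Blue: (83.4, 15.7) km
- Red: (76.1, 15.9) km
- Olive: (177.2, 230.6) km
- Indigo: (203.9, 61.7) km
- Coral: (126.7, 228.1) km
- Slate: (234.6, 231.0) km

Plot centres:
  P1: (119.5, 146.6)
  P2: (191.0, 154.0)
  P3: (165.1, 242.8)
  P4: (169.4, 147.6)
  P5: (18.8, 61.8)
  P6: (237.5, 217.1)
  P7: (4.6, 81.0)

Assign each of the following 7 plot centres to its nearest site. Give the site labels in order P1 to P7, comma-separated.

Coral, Olive, Olive, Olive, Red, Slate, Red

P1 → Coral (d²=6694.09)
P2 → Olive (d²=6058.00)
P3 → Olive (d²=295.25)
P4 → Olive (d²=6949.84)
P5 → Red (d²=5390.10)
P6 → Slate (d²=201.62)
P7 → Red (d²=9350.26)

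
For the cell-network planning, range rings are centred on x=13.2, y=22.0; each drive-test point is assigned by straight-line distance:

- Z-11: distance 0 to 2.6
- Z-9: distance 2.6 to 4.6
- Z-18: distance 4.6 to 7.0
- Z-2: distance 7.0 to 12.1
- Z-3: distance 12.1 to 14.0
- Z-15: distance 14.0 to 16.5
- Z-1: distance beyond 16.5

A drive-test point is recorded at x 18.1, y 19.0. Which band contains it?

Distance = √((18.1−13.2)² + (19.0−22.0)²) = √(24.010 + 9.000) = 5.745.
4.6 ≤ 5.745 < 7.0 → Z-18.

Z-18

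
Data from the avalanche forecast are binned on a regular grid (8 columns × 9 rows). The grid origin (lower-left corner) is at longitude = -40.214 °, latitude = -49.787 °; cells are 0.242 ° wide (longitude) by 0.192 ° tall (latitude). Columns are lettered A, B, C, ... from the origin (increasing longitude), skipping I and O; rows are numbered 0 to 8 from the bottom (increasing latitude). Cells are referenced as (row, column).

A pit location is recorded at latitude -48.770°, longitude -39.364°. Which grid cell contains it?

Column index: ⌊(-39.364 − -40.214) / 0.242⌋ = ⌊3.512⌋ = 3 → column D
Row offset from origin: ⌊(-48.770 − -49.787) / 0.192⌋ = ⌊5.297⌋ = 5 → row 5

(5, D)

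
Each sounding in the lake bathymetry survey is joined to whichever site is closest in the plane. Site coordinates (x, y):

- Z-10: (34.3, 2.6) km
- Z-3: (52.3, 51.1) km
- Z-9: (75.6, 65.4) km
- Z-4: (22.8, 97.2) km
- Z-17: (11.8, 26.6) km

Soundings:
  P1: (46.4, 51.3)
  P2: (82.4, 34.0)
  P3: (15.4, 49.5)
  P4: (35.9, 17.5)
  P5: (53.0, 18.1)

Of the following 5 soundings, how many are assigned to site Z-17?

1

P1 → Z-3
P2 → Z-9
P3 → Z-17
P4 → Z-10
P5 → Z-10
1 of the 5 goes to Z-17.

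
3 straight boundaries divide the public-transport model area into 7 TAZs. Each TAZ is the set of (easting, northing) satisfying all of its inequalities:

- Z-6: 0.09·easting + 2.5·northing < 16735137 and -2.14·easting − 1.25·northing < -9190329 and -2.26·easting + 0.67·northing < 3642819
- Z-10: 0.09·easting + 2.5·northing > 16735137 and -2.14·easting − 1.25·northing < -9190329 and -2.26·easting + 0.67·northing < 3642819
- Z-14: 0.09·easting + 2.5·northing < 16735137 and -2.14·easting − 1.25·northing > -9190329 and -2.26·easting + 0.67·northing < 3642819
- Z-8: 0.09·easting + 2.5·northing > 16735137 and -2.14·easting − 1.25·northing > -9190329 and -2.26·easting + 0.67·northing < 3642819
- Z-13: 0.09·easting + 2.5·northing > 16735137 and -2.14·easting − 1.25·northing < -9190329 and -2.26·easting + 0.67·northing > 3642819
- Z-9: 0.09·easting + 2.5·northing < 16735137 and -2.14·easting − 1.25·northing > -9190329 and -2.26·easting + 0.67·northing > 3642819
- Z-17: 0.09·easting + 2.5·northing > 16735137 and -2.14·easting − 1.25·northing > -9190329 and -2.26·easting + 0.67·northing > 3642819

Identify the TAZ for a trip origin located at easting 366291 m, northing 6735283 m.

0.09·366291 + 2.5·6735283 = 16871173.690, which is > 16735137
-2.14·366291 − 1.25·6735283 = -9202966.490, which is < -9190329
-2.26·366291 + 0.67·6735283 = 3684821.950, which is > 3642819
This sign pattern matches Z-13.

Z-13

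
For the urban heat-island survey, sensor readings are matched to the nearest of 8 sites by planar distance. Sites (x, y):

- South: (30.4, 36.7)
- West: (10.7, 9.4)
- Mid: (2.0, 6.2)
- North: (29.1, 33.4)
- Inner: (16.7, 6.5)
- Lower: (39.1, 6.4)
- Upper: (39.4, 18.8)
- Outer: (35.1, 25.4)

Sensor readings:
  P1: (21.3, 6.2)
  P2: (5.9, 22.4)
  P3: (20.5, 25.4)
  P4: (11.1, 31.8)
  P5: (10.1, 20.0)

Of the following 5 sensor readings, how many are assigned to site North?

P1 → Inner
P2 → West
P3 → North
P4 → North
P5 → West
2 of the 5 go to North.

2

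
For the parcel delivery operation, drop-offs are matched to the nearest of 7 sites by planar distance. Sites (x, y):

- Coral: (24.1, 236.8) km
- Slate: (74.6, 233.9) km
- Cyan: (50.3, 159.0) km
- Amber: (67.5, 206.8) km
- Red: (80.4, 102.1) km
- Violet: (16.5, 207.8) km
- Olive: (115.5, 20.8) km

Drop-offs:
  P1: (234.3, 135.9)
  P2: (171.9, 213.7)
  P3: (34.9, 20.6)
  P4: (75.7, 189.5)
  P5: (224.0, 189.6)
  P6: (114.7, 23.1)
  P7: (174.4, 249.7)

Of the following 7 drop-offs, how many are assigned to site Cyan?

P1 → Red
P2 → Slate
P3 → Olive
P4 → Amber
P5 → Slate
P6 → Olive
P7 → Slate
0 of the 7 go to Cyan.

0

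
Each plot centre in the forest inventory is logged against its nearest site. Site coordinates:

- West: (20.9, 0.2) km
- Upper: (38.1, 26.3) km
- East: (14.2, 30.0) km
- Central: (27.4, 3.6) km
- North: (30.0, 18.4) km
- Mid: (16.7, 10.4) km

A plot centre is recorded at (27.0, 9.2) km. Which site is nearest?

Squared distances to each site:
West: 118.210; Upper: 415.620; East: 596.480; Central: 31.520; North: 93.640; Mid: 107.530.
Minimum at Central.

Central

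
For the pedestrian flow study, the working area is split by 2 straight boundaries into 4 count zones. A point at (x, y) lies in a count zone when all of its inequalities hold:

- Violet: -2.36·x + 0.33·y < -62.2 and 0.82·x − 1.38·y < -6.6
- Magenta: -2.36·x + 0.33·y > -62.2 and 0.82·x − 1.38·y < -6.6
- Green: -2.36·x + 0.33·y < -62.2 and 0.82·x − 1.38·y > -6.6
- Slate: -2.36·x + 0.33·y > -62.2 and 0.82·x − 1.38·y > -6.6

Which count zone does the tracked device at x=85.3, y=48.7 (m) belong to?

-2.36·85.3 + 0.33·48.7 = -185.237, which is < -62.2
0.82·85.3 − 1.38·48.7 = 2.740, which is > -6.6
This sign pattern matches Green.

Green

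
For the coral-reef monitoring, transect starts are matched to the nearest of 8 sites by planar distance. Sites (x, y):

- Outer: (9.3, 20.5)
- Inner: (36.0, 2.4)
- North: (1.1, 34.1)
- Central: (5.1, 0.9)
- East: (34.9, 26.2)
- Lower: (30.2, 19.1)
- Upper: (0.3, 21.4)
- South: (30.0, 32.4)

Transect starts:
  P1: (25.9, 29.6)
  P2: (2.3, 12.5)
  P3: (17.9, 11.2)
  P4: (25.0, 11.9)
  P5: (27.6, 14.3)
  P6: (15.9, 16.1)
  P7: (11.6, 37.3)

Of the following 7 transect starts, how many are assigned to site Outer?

2

P1 → South
P2 → Upper
P3 → Outer
P4 → Lower
P5 → Lower
P6 → Outer
P7 → North
2 of the 7 go to Outer.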